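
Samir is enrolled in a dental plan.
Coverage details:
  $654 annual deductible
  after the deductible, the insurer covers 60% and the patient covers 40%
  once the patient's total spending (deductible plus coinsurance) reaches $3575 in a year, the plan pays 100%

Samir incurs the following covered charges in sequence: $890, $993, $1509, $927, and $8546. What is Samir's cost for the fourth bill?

Claim 1 ($890): $654 to deductible, leaving $236; coinsurance $236 × 40% = $94.40. Patient owes $748.40 (running OOP $748.40).
Claim 2 ($993): deductible already satisfied, so patient's share is 40% × $993 = $397.20. Patient owes $397.20 (running OOP $1145.60).
Claim 3 ($1509): 40% coinsurance on $1509 = $603.60. Patient owes $603.60 (running OOP $1749.20).
Claim 4 ($927): deductible already satisfied, so patient's share is 40% × $927 = $370.80. Cost to patient: $370.80. OOP to date $2120.

$370.80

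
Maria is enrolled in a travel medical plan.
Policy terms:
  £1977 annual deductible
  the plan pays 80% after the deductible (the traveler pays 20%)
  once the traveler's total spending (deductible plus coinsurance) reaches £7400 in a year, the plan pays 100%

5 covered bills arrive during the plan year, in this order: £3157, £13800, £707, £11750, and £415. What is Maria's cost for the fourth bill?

Claim 1 — £3157: £1977 finishes the deductible; £1180 goes to coinsurance; traveler's 20% is £236. Traveler pays £2213; OOP now £2213.
Claim 2 — £13800: 20% coinsurance on £13800 = £2760. Traveler pays £2760; OOP now £4973.
Claim 3 — £707: 20% coinsurance on £707 = £141.40. Traveler owes £141.40 (running OOP £5114.40).
Claim 4 — £11750: deductible met; 20% of £11750 = £2350. That would push OOP to £7464.40, over the £7400 cap, so traveler pays £7400 − £5114.40 = £2285.60.

£2285.60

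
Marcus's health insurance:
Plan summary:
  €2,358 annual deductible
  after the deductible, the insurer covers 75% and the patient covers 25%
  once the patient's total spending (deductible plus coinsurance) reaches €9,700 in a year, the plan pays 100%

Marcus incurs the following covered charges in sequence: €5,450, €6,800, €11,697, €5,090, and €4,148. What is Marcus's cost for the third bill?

#1 (€5,450): deductible takes €2,358, €3,092 remains; coinsurance €3,092 × 25% = €773. Patient pays €3,131; OOP now €3,131.
#2 (€6,800): 25% coinsurance on €6,800 = €1,700. Patient pays €1,700; OOP now €4,831.
#3 (€11,697): deductible already satisfied, so patient's share is 25% × €11,697 = €2,924.25. Patient pays €2,924.25; OOP now €7,755.25.

€2,924.25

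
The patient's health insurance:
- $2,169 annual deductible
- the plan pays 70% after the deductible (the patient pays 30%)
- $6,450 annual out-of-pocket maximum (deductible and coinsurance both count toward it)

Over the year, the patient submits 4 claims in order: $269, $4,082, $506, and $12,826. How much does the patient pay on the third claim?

$151.80

Bill 1, $269: fully absorbed by the deductible. Patient owes $269 (running OOP $269).
Bill 2, $4,082: deductible takes $1,900, $2,182 remains; coinsurance $2,182 × 30% = $654.60. Patient owes $2,554.60 (running OOP $2,823.60).
Bill 3, $506: deductible met; 30% of $506 = $151.80. Patient pays $151.80; OOP now $2,975.40.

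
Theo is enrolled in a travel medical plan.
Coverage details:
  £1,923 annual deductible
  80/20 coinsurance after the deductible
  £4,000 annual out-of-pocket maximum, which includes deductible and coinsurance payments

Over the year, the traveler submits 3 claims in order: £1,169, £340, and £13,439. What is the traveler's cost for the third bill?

£2,491

Bill 1, £1,169: all of it applies to the deductible. Cost to traveler: £1,169. OOP to date £1,169.
Bill 2, £340: fully absorbed by the deductible. Traveler owes £340 (running OOP £1,509).
Bill 3, £13,439: deductible takes £414, £13,025 remains; coinsurance £13,025 × 20% = £2,605. Claim cost before the cap: £414 + £2,605 = £3,019. That would push OOP to £4,528, over the £4,000 cap, so traveler pays £4,000 − £1,509 = £2,491.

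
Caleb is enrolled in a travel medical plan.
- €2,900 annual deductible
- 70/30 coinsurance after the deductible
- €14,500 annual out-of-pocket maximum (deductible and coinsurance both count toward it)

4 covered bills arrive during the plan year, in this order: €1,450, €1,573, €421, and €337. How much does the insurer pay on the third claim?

€294.70

#1 (€1,450): all of it applies to the deductible. Traveler owes €1,450 (running OOP €1,450). Plan pays €1,450 − €1,450 = €0.
#2 (€1,573): €1,450 finishes the deductible; €123 goes to coinsurance; 30% of €123 = €36.90. Traveler pays €1,486.90; OOP now €2,936.90. Insurer: €1,573 − €1,486.90 = €86.10.
#3 (€421): deductible met; 30% of €421 = €126.30. Traveler pays €126.30; OOP now €3,063.20. Insurer: €421 − €126.30 = €294.70.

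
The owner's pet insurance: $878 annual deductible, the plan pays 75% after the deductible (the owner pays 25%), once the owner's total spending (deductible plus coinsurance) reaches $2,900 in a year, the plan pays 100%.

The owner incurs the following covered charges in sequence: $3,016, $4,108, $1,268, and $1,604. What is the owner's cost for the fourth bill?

Claim 1 ($3,016): $878 finishes the deductible; $2,138 goes to coinsurance; owner's 25% is $534.50. Cost to owner: $1,412.50. OOP to date $1,412.50.
Claim 2 ($4,108): deductible met; 25% of $4,108 = $1,027. Cost to owner: $1,027. OOP to date $2,439.50.
Claim 3 ($1,268): deductible met; 25% of $1,268 = $317. Owner pays $317; OOP now $2,756.50.
Claim 4 ($1,604): deductible met; 25% of $1,604 = $401. That would push OOP to $3,157.50, over the $2,900 cap, so owner pays $2,900 − $2,756.50 = $143.50.

$143.50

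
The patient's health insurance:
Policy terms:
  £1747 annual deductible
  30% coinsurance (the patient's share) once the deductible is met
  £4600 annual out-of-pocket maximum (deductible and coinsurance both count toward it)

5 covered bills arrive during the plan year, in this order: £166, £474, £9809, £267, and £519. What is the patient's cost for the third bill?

£3717.60

#1 (£166): fully absorbed by the deductible. Patient owes £166 (running OOP £166).
#2 (£474): entire amount goes to the deductible. Patient pays £474; OOP now £640.
#3 (£9809): £1107 finishes the deductible; £8702 goes to coinsurance; coinsurance £8702 × 30% = £2610.60. Patient pays £3717.60; OOP now £4357.60.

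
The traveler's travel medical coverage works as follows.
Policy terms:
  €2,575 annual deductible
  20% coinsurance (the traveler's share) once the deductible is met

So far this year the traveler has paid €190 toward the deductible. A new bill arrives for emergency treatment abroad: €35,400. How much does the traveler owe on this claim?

€8,988

Remaining deductible: €2,575 − €190 = €2,385.
The remaining €33,015 (= €35,400 − €2,385) moves to coinsurance.
Traveler's 20% share of €33,015 is €6,603.
So the traveler owes €2,385 + €6,603 = €8,988.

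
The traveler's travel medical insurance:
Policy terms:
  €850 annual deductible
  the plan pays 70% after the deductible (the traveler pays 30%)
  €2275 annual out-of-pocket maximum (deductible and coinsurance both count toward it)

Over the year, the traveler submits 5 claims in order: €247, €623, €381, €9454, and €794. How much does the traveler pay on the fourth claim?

€1304.70

Claim 1 — €247: entire amount goes to the deductible. Traveler pays €247; OOP now €247.
Claim 2 — €623: deductible takes €603, €20 remains; traveler's 30% is €6. Traveler owes €609 (running OOP €856).
Claim 3 — €381: 30% coinsurance on €381 = €114.30. Traveler owes €114.30 (running OOP €970.30).
Claim 4 — €9454: 30% coinsurance on €9454 = €2836.20. That would push OOP to €3806.50, over the €2275 cap, so traveler pays €2275 − €970.30 = €1304.70.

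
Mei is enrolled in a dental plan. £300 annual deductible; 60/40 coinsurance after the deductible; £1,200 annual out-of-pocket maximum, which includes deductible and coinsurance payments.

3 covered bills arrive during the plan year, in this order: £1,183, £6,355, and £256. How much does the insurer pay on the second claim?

£5,808.20

#1 (£1,183): £300 to deductible, leaving £883; patient's 40% is £353.20. Cost to patient: £653.20. OOP to date £653.20. Insurer: £1,183 − £653.20 = £529.80.
#2 (£6,355): deductible met; 40% of £6,355 = £2,542. OOP would hit £3,195.20 > £1,200, so the cap limits the patient to £1,200 − £653.20 = £546.80. Insurer: £6,355 − £546.80 = £5,808.20.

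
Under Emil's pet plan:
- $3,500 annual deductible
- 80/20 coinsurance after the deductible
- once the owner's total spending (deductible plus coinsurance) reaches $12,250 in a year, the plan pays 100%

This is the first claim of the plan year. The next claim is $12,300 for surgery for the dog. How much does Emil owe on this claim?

The full $3,500 deductible is still open; $3,500 of this bill applies to it.
That leaves $12,300 − $3,500 = $8,800 for coinsurance.
Coinsurance: $8,800 × 20% = $1,760.
That puts the owner's cost at $3,500 + $1,760 = $5,260 before any cap.
Year-to-date out-of-pocket becomes $0 + $5,260 = $5,260, still under the $12,250 maximum, so no cap applies.

$5,260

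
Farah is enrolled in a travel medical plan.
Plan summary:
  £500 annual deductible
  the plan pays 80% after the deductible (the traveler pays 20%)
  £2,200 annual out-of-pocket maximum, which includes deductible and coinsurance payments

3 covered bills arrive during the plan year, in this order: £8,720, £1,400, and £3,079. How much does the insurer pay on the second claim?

#1 (£8,720): deductible takes £500, £8,220 remains; 20% of £8,220 = £1,644. Traveler owes £2,144 (running OOP £2,144). Insurer: £8,720 − £2,144 = £6,576.
#2 (£1,400): 20% coinsurance on £1,400 = £280. OOP would hit £2,424 > £2,200, so the cap limits the traveler to £2,200 − £2,144 = £56. Plan pays £1,400 − £56 = £1,344.

£1,344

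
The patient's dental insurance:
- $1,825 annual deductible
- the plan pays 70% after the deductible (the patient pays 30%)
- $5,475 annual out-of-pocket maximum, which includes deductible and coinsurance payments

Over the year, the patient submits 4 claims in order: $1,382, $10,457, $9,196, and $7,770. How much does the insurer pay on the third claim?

#1 ($1,382): all of it applies to the deductible. Patient pays $1,382; OOP now $1,382. Insurer: $1,382 − $1,382 = $0.
#2 ($10,457): $443 to deductible, leaving $10,014; 30% of $10,014 = $3,004.20. Patient pays $3,447.20; OOP now $4,829.20. Plan pays $10,457 − $3,447.20 = $7,009.80.
#3 ($9,196): 30% coinsurance on $9,196 = $2,758.80. Adding that to $4,829.20 gives $7,588, past the $5,475 cap; patient pays only $5,475 − $4,829.20 = $645.80. Plan pays $9,196 − $645.80 = $8,550.20.

$8,550.20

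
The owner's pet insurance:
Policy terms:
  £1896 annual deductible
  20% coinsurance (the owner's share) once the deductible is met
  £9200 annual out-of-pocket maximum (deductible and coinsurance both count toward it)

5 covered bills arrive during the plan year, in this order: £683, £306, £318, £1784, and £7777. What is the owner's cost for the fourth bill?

Claim 1 — £683: all of it applies to the deductible. Cost to owner: £683. OOP to date £683.
Claim 2 — £306: fully absorbed by the deductible. Owner pays £306; OOP now £989.
Claim 3 — £318: fully absorbed by the deductible. Owner pays £318; OOP now £1307.
Claim 4 — £1784: deductible takes £589, £1195 remains; coinsurance £1195 × 20% = £239. Owner owes £828 (running OOP £2135).

£828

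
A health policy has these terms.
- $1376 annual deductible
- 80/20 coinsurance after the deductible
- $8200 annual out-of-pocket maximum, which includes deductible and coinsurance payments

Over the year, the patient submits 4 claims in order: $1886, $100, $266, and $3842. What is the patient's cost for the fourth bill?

Bill 1, $1886: $1376 to deductible, leaving $510; 20% of $510 = $102. Patient owes $1478 (running OOP $1478).
Bill 2, $100: 20% coinsurance on $100 = $20. Patient owes $20 (running OOP $1498).
Bill 3, $266: 20% coinsurance on $266 = $53.20. Cost to patient: $53.20. OOP to date $1551.20.
Bill 4, $3842: deductible met; 20% of $3842 = $768.40. Patient pays $768.40; OOP now $2319.60.

$768.40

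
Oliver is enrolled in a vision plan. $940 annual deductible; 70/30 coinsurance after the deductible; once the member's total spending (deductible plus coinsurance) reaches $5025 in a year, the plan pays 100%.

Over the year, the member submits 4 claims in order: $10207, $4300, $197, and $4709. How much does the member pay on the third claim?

Claim 1 ($10207): $940 finishes the deductible; $9267 goes to coinsurance; 30% of $9267 = $2780.10. Member pays $3720.10; OOP now $3720.10.
Claim 2 ($4300): deductible met; 30% of $4300 = $1290. Member pays $1290; OOP now $5010.10.
Claim 3 ($197): deductible met; 30% of $197 = $59.10. OOP would hit $5069.20 > $5025, so the cap limits the member to $5025 − $5010.10 = $14.90.

$14.90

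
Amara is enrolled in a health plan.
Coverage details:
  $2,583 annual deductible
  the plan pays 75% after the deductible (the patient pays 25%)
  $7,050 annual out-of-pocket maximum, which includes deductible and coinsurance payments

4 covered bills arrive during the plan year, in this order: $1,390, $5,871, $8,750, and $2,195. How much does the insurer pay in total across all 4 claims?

#1 ($1,390): all of it applies to the deductible. Patient pays $1,390; OOP now $1,390. Insurer: $1,390 − $1,390 = $0.
#2 ($5,871): $1,193 to deductible, leaving $4,678; coinsurance $4,678 × 25% = $1,169.50. Cost to patient: $2,362.50. OOP to date $3,752.50. Insurer: $5,871 − $2,362.50 = $3,508.50.
#3 ($8,750): deductible already satisfied, so patient's share is 25% × $8,750 = $2,187.50. Patient pays $2,187.50; OOP now $5,940. Plan pays $8,750 − $2,187.50 = $6,562.50.
#4 ($2,195): deductible already satisfied, so patient's share is 25% × $2,195 = $548.75. Patient owes $548.75 (running OOP $6,488.75). Insurer: $2,195 − $548.75 = $1,646.25.
Insurer total = bills − patient's total = $18,206 − $6,488.75 = $11,717.25.

$11,717.25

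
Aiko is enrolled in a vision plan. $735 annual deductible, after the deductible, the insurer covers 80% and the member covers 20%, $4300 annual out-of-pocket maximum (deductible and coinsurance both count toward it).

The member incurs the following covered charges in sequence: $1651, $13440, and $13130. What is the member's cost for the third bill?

Claim 1 — $1651: deductible takes $735, $916 remains; 20% of $916 = $183.20. Cost to member: $918.20. OOP to date $918.20.
Claim 2 — $13440: deductible met; 20% of $13440 = $2688. Member owes $2688 (running OOP $3606.20).
Claim 3 — $13130: deductible already satisfied, so member's share is 20% × $13130 = $2626. Adding that to $3606.20 gives $6232.20, past the $4300 cap; member pays only $4300 − $3606.20 = $693.80.

$693.80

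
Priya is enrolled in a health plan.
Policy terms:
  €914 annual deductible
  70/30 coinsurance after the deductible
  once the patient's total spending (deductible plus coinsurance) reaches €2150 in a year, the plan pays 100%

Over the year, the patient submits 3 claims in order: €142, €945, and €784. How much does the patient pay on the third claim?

Claim 1 — €142: entire amount goes to the deductible. Patient pays €142; OOP now €142.
Claim 2 — €945: deductible takes €772, €173 remains; coinsurance €173 × 30% = €51.90. Cost to patient: €823.90. OOP to date €965.90.
Claim 3 — €784: deductible met; 30% of €784 = €235.20. Patient pays €235.20; OOP now €1201.10.

€235.20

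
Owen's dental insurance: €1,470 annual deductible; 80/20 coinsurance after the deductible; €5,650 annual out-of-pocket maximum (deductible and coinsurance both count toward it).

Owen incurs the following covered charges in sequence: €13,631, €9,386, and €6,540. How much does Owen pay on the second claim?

€1,747.80

Bill 1, €13,631: €1,470 to deductible, leaving €12,161; coinsurance €12,161 × 20% = €2,432.20. Patient pays €3,902.20; OOP now €3,902.20.
Bill 2, €9,386: 20% coinsurance on €9,386 = €1,877.20. OOP would hit €5,779.40 > €5,650, so the cap limits the patient to €5,650 − €3,902.20 = €1,747.80.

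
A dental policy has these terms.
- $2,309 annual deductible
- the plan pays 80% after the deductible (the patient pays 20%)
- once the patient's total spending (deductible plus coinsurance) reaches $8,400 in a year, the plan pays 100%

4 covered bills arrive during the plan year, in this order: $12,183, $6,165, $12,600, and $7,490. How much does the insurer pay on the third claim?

Bill 1, $12,183: $2,309 finishes the deductible; $9,874 goes to coinsurance; 20% of $9,874 = $1,974.80. Cost to patient: $4,283.80. OOP to date $4,283.80. Insurer: $12,183 − $4,283.80 = $7,899.20.
Bill 2, $6,165: deductible already satisfied, so patient's share is 20% × $6,165 = $1,233. Cost to patient: $1,233. OOP to date $5,516.80. Plan pays $6,165 − $1,233 = $4,932.
Bill 3, $12,600: deductible met; 20% of $12,600 = $2,520. Cost to patient: $2,520. OOP to date $8,036.80. Plan pays $12,600 − $2,520 = $10,080.

$10,080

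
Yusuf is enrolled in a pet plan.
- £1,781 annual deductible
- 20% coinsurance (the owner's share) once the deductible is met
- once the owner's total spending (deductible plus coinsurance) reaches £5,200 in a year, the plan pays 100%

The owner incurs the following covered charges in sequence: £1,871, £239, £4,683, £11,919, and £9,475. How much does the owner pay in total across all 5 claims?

£5,200

#1 (£1,871): deductible takes £1,781, £90 remains; owner's 20% is £18. Cost to owner: £1,799. OOP to date £1,799.
#2 (£239): deductible met; 20% of £239 = £47.80. Owner pays £47.80; OOP now £1,846.80.
#3 (£4,683): deductible met; 20% of £4,683 = £936.60. Owner pays £936.60; OOP now £2,783.40.
#4 (£11,919): deductible met; 20% of £11,919 = £2,383.80. Owner pays £2,383.80; OOP now £5,167.20.
#5 (£9,475): deductible met; 20% of £9,475 = £1,895. Adding that to £5,167.20 gives £7,062.20, past the £5,200 cap; owner pays only £5,200 − £5,167.20 = £32.80.
Summing the owner's payments: £1,799 + £47.80 + £936.60 + £2,383.80 + £32.80 = £5,200.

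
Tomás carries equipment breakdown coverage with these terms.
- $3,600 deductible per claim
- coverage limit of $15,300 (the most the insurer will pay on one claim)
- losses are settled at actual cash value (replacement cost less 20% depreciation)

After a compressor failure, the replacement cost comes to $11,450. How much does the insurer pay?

At 20% depreciation, ACV = $11,450 − $2,290 = $9,160.
Less the $3,600 deductible: $9,160 − $3,600 = $5,560.
That's under the $15,300 cap, so the insurer reimburses the full $5,560.

$5,560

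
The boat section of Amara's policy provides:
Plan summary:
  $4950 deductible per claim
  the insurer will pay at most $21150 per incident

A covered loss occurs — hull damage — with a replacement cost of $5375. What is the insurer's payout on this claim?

$425

After the deductible, $5375 − $4950 = $425 remains.
That's under the $21150 cap, so the insurer reimburses the full $425.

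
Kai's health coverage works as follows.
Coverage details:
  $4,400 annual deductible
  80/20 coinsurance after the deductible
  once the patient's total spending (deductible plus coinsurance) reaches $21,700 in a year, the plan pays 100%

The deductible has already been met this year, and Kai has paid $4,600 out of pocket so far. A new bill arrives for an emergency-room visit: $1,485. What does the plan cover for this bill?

The deductible is already satisfied, so the full bill goes to coinsurance.
20% of $1,485 = $297 falls to the patient.
Cumulative spending $4,600 + $297 = $4,897 stays under the $21,700 maximum.
The plan picks up $1,485 − $297 = $1,188.

$1,188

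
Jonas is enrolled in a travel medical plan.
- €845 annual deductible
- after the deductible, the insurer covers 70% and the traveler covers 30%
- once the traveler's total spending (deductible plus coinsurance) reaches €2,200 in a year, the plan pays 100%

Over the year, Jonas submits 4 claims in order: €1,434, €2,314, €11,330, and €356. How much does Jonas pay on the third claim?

#1 (€1,434): €845 finishes the deductible; €589 goes to coinsurance; coinsurance €589 × 30% = €176.70. Traveler pays €1,021.70; OOP now €1,021.70.
#2 (€2,314): deductible already satisfied, so traveler's share is 30% × €2,314 = €694.20. Traveler owes €694.20 (running OOP €1,715.90).
#3 (€11,330): 30% coinsurance on €11,330 = €3,399. OOP would hit €5,114.90 > €2,200, so the cap limits the traveler to €2,200 − €1,715.90 = €484.10.

€484.10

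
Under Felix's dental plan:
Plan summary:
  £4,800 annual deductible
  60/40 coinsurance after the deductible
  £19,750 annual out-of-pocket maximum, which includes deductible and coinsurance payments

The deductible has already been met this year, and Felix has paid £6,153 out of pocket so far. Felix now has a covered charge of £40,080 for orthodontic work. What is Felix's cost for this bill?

£13,597

The deductible is already satisfied, so the full bill goes to coinsurance.
Patient's 40% share of £40,080 is £16,032.
Adding £16,032 to the £6,153 already spent would give £22,185, which exceeds the £19,750 cap; the patient pays just £19,750 − £6,153 = £13,597.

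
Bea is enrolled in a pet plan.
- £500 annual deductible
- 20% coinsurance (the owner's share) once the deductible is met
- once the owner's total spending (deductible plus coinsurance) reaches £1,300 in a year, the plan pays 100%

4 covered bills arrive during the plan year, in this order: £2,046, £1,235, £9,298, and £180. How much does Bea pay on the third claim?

£243.80

#1 (£2,046): deductible takes £500, £1,546 remains; owner's 20% is £309.20. Owner pays £809.20; OOP now £809.20.
#2 (£1,235): deductible met; 20% of £1,235 = £247. Owner pays £247; OOP now £1,056.20.
#3 (£9,298): 20% coinsurance on £9,298 = £1,859.60. OOP would hit £2,915.80 > £1,300, so the cap limits the owner to £1,300 − £1,056.20 = £243.80.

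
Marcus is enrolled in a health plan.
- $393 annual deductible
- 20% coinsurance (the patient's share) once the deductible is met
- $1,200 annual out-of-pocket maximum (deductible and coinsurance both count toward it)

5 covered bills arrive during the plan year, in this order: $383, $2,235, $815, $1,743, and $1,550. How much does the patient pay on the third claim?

Claim 1 — $383: fully absorbed by the deductible. Patient owes $383 (running OOP $383).
Claim 2 — $2,235: $10 to deductible, leaving $2,225; patient's 20% is $445. Patient owes $455 (running OOP $838).
Claim 3 — $815: deductible already satisfied, so patient's share is 20% × $815 = $163. Patient owes $163 (running OOP $1,001).

$163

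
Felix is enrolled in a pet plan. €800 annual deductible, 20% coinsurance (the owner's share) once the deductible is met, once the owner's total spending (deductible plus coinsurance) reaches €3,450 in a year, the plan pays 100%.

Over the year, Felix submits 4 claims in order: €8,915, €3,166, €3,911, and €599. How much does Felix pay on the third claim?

€393.80

Claim 1 — €8,915: €800 to deductible, leaving €8,115; owner's 20% is €1,623. Cost to owner: €2,423. OOP to date €2,423.
Claim 2 — €3,166: deductible met; 20% of €3,166 = €633.20. Cost to owner: €633.20. OOP to date €3,056.20.
Claim 3 — €3,911: 20% coinsurance on €3,911 = €782.20. OOP would hit €3,838.40 > €3,450, so the cap limits the owner to €3,450 − €3,056.20 = €393.80.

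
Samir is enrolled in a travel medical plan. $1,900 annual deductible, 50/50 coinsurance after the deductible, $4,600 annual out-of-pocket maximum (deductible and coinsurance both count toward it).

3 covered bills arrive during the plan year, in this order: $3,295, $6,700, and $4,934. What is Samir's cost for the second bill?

$2,002.50

Claim 1 — $3,295: $1,900 finishes the deductible; $1,395 goes to coinsurance; coinsurance $1,395 × 50% = $697.50. Traveler owes $2,597.50 (running OOP $2,597.50).
Claim 2 — $6,700: 50% coinsurance on $6,700 = $3,350. Adding that to $2,597.50 gives $5,947.50, past the $4,600 cap; traveler pays only $4,600 − $2,597.50 = $2,002.50.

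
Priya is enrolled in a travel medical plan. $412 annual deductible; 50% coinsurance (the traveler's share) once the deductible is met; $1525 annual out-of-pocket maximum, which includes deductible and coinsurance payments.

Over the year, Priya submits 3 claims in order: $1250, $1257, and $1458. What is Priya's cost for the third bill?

Claim 1 — $1250: deductible takes $412, $838 remains; coinsurance $838 × 50% = $419. Traveler owes $831 (running OOP $831).
Claim 2 — $1257: deductible already satisfied, so traveler's share is 50% × $1257 = $628.50. Traveler pays $628.50; OOP now $1459.50.
Claim 3 — $1458: deductible already satisfied, so traveler's share is 50% × $1458 = $729. Adding that to $1459.50 gives $2188.50, past the $1525 cap; traveler pays only $1525 − $1459.50 = $65.50.

$65.50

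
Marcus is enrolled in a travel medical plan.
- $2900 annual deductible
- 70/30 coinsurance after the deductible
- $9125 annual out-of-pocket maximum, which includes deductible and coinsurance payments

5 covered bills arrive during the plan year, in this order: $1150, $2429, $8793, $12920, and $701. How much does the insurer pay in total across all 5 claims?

Claim 1 ($1150): fully absorbed by the deductible. Cost to traveler: $1150. OOP to date $1150. Plan pays $1150 − $1150 = $0.
Claim 2 ($2429): $1750 to deductible, leaving $679; coinsurance $679 × 30% = $203.70. Cost to traveler: $1953.70. OOP to date $3103.70. Insurer: $2429 − $1953.70 = $475.30.
Claim 3 ($8793): 30% coinsurance on $8793 = $2637.90. Cost to traveler: $2637.90. OOP to date $5741.60. Plan pays $8793 − $2637.90 = $6155.10.
Claim 4 ($12920): 30% coinsurance on $12920 = $3876. Adding that to $5741.60 gives $9617.60, past the $9125 cap; traveler pays only $9125 − $5741.60 = $3383.40. Insurer: $12920 − $3383.40 = $9536.60.
Claim 5 ($701): deductible met; 30% of $701 = $210.30. That would push OOP to $9335.30, over the $9125 cap, so traveler pays $9125 − $9125 = $0. Insurer: $701 − $0 = $701.
Insurer total: $0 + $475.30 + $6155.10 + $9536.60 + $701 = $16868.

$16868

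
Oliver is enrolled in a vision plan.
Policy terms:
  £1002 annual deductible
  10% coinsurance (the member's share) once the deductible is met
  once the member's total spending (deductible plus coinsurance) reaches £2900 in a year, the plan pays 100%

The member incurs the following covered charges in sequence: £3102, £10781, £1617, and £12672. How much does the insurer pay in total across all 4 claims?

£25272

Bill 1, £3102: £1002 finishes the deductible; £2100 goes to coinsurance; member's 10% is £210. Cost to member: £1212. OOP to date £1212. Plan pays £3102 − £1212 = £1890.
Bill 2, £10781: deductible already satisfied, so member's share is 10% × £10781 = £1078.10. Cost to member: £1078.10. OOP to date £2290.10. Plan pays £10781 − £1078.10 = £9702.90.
Bill 3, £1617: 10% coinsurance on £1617 = £161.70. Member owes £161.70 (running OOP £2451.80). Plan pays £1617 − £161.70 = £1455.30.
Bill 4, £12672: deductible met; 10% of £12672 = £1267.20. OOP would hit £3719 > £2900, so the cap limits the member to £2900 − £2451.80 = £448.20. Plan pays £12672 − £448.20 = £12223.80.
Insurer total: £1890 + £9702.90 + £1455.30 + £12223.80 = £25272.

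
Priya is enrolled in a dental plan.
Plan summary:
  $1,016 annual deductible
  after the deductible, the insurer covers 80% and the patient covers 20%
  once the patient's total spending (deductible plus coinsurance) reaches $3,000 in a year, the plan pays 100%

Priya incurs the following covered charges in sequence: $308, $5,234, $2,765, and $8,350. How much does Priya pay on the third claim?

$553

Claim 1 ($308): entire amount goes to the deductible. Cost to patient: $308. OOP to date $308.
Claim 2 ($5,234): $708 to deductible, leaving $4,526; coinsurance $4,526 × 20% = $905.20. Patient owes $1,613.20 (running OOP $1,921.20).
Claim 3 ($2,765): 20% coinsurance on $2,765 = $553. Patient pays $553; OOP now $2,474.20.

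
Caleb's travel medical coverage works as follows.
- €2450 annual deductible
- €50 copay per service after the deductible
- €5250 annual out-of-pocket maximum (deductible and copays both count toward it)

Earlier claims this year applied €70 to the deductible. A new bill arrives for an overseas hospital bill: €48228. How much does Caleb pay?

€2430

Deductible still to meet: €2450 − €70 = €2380.
The remaining €45848 (= €48228 − €2380) moves to the copay.
Copay on this service: €50.
Traveler responsibility before any cap: €2380 + €50 = €2430.
Cumulative spending €70 + €2430 = €2500 stays under the €5250 maximum.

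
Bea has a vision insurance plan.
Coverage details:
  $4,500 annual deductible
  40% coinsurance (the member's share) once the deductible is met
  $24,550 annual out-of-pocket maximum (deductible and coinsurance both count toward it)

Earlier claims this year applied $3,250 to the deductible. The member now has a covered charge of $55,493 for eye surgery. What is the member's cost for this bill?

$21,300

Deductible still to meet: $4,500 − $3,250 = $1,250.
After the $1,250 deductible portion, $55,493 − $1,250 = $54,243 is subject to coinsurance.
Coinsurance: $54,243 × 40% = $21,697.20.
That puts the member's cost at $1,250 + $21,697.20 = $22,947.20 before any cap.
That would bring total out-of-pocket to $26,197.20, past the $24,550 cap. The member is capped at $24,550 − $3,250 = $21,300 on this claim.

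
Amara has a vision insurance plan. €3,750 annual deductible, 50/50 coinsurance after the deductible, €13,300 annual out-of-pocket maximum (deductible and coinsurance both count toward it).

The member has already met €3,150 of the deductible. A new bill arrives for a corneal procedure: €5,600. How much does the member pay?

€3,150 of the €3,750 deductible is already met, leaving €600.
That leaves €5,600 − €600 = €5,000 for coinsurance.
50% of €5,000 = €2,500 falls to the member.
Member responsibility before any cap: €600 + €2,500 = €3,100.
Total out-of-pocket so far would be €3,150 + €3,100 = €6,250, below the €13,300 cap — no reduction.

€3,100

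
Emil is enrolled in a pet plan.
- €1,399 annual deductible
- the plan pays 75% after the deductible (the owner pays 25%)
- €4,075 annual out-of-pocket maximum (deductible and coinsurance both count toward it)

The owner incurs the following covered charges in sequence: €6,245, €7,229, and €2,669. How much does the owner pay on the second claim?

€1,464.50

#1 (€6,245): deductible takes €1,399, €4,846 remains; owner's 25% is €1,211.50. Owner owes €2,610.50 (running OOP €2,610.50).
#2 (€7,229): deductible already satisfied, so owner's share is 25% × €7,229 = €1,807.25. That would push OOP to €4,417.75, over the €4,075 cap, so owner pays €4,075 − €2,610.50 = €1,464.50.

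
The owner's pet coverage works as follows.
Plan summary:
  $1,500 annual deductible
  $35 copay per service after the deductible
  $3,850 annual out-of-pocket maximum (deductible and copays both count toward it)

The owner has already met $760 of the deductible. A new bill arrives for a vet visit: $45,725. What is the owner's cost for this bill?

Deductible still to meet: $1,500 − $760 = $740.
The remaining $44,985 (= $45,725 − $740) moves to the copay.
Copay on this service: $35.
That puts the owner's cost at $740 + $35 = $775 before any cap.
Total out-of-pocket so far would be $760 + $775 = $1,535, below the $3,850 cap — no reduction.

$775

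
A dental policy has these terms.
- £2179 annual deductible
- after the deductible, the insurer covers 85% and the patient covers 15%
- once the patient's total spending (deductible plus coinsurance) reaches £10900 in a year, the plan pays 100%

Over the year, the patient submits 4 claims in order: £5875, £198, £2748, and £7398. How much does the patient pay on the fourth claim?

#1 (£5875): £2179 finishes the deductible; £3696 goes to coinsurance; patient's 15% is £554.40. Patient pays £2733.40; OOP now £2733.40.
#2 (£198): deductible already satisfied, so patient's share is 15% × £198 = £29.70. Patient pays £29.70; OOP now £2763.10.
#3 (£2748): deductible already satisfied, so patient's share is 15% × £2748 = £412.20. Patient owes £412.20 (running OOP £3175.30).
#4 (£7398): deductible already satisfied, so patient's share is 15% × £7398 = £1109.70. Cost to patient: £1109.70. OOP to date £4285.

£1109.70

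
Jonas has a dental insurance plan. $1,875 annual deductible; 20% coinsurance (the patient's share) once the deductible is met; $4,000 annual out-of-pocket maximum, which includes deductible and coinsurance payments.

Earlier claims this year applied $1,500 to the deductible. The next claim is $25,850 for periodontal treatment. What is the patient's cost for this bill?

$1,500 of the $1,875 deductible is already met, leaving $375.
After the $375 deductible portion, $25,850 − $375 = $25,475 is subject to coinsurance.
20% of $25,475 = $5,095 falls to the patient.
Patient responsibility before any cap: $375 + $5,095 = $5,470.
Adding $5,470 to the $1,500 already spent would give $6,970, which exceeds the $4,000 cap; the patient pays just $4,000 − $1,500 = $2,500.

$2,500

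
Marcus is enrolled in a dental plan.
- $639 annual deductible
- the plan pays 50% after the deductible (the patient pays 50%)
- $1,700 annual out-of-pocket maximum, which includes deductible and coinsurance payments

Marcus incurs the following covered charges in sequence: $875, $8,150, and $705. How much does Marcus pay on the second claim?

$943

#1 ($875): $639 finishes the deductible; $236 goes to coinsurance; coinsurance $236 × 50% = $118. Cost to patient: $757. OOP to date $757.
#2 ($8,150): deductible already satisfied, so patient's share is 50% × $8,150 = $4,075. Adding that to $757 gives $4,832, past the $1,700 cap; patient pays only $1,700 − $757 = $943.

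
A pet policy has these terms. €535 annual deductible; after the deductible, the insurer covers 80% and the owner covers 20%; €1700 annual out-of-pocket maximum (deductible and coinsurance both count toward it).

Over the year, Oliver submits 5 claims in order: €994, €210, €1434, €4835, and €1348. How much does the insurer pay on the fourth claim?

Claim 1 — €994: €535 to deductible, leaving €459; owner's 20% is €91.80. Owner owes €626.80 (running OOP €626.80). Insurer: €994 − €626.80 = €367.20.
Claim 2 — €210: deductible met; 20% of €210 = €42. Owner owes €42 (running OOP €668.80). Plan pays €210 − €42 = €168.
Claim 3 — €1434: 20% coinsurance on €1434 = €286.80. Cost to owner: €286.80. OOP to date €955.60. Insurer: €1434 − €286.80 = €1147.20.
Claim 4 — €4835: 20% coinsurance on €4835 = €967. That would push OOP to €1922.60, over the €1700 cap, so owner pays €1700 − €955.60 = €744.40. Insurer: €4835 − €744.40 = €4090.60.

€4090.60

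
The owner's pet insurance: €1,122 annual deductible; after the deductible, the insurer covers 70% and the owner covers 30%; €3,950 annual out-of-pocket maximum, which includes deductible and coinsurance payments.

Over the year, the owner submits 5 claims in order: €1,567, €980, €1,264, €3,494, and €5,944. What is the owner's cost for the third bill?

€379.20

Claim 1 — €1,567: deductible takes €1,122, €445 remains; owner's 30% is €133.50. Cost to owner: €1,255.50. OOP to date €1,255.50.
Claim 2 — €980: deductible met; 30% of €980 = €294. Owner owes €294 (running OOP €1,549.50).
Claim 3 — €1,264: deductible already satisfied, so owner's share is 30% × €1,264 = €379.20. Owner owes €379.20 (running OOP €1,928.70).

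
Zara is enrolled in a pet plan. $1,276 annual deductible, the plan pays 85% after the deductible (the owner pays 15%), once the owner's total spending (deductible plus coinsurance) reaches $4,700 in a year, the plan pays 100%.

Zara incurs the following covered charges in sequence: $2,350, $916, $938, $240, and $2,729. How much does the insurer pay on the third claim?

Claim 1 — $2,350: deductible takes $1,276, $1,074 remains; 15% of $1,074 = $161.10. Owner pays $1,437.10; OOP now $1,437.10. Plan pays $2,350 − $1,437.10 = $912.90.
Claim 2 — $916: 15% coinsurance on $916 = $137.40. Cost to owner: $137.40. OOP to date $1,574.50. Plan pays $916 − $137.40 = $778.60.
Claim 3 — $938: 15% coinsurance on $938 = $140.70. Owner owes $140.70 (running OOP $1,715.20). Insurer: $938 − $140.70 = $797.30.

$797.30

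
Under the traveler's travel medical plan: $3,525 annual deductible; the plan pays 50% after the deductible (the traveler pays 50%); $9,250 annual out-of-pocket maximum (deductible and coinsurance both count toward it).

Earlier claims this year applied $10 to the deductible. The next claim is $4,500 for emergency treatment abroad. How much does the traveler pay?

Remaining deductible: $3,525 − $10 = $3,515.
That leaves $4,500 − $3,515 = $985 for coinsurance.
Traveler's 50% share of $985 is $492.50.
That puts the traveler's cost at $3,515 + $492.50 = $4,007.50 before any cap.
Year-to-date out-of-pocket becomes $10 + $4,007.50 = $4,017.50, still under the $9,250 maximum, so no cap applies.

$4,007.50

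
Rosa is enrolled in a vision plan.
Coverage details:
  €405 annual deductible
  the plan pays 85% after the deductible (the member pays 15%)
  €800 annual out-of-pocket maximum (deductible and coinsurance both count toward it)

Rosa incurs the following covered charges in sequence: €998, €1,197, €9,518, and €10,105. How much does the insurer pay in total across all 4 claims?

€21,018

Claim 1 (€998): €405 finishes the deductible; €593 goes to coinsurance; coinsurance €593 × 15% = €88.95. Member pays €493.95; OOP now €493.95. Plan pays €998 − €493.95 = €504.05.
Claim 2 (€1,197): 15% coinsurance on €1,197 = €179.55. Member owes €179.55 (running OOP €673.50). Plan pays €1,197 − €179.55 = €1,017.45.
Claim 3 (€9,518): deductible met; 15% of €9,518 = €1,427.70. That would push OOP to €2,101.20, over the €800 cap, so member pays €800 − €673.50 = €126.50. Insurer: €9,518 − €126.50 = €9,391.50.
Claim 4 (€10,105): 15% coinsurance on €10,105 = €1,515.75. OOP would hit €2,315.75 > €800, so the cap limits the member to €800 − €800 = €0. Insurer: €10,105 − €0 = €10,105.
Insurer total: €504.05 + €1,017.45 + €9,391.50 + €10,105 = €21,018.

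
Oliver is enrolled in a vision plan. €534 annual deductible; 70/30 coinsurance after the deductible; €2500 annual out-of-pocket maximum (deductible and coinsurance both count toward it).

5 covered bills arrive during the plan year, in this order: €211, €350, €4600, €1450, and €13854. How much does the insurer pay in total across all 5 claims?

Claim 1 (€211): entire amount goes to the deductible. Member pays €211; OOP now €211. Plan pays €211 − €211 = €0.
Claim 2 (€350): €323 finishes the deductible; €27 goes to coinsurance; member's 30% is €8.10. Member pays €331.10; OOP now €542.10. Insurer: €350 − €331.10 = €18.90.
Claim 3 (€4600): deductible met; 30% of €4600 = €1380. Cost to member: €1380. OOP to date €1922.10. Plan pays €4600 − €1380 = €3220.
Claim 4 (€1450): deductible met; 30% of €1450 = €435. Member pays €435; OOP now €2357.10. Insurer: €1450 − €435 = €1015.
Claim 5 (€13854): 30% coinsurance on €13854 = €4156.20. Adding that to €2357.10 gives €6513.30, past the €2500 cap; member pays only €2500 − €2357.10 = €142.90. Plan pays €13854 − €142.90 = €13711.10.
Insurer total = bills − member's total = €20465 − €2500 = €17965.

€17965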